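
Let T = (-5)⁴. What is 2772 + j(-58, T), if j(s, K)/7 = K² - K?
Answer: 2732772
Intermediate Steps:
T = 625
j(s, K) = -7*K + 7*K² (j(s, K) = 7*(K² - K) = -7*K + 7*K²)
2772 + j(-58, T) = 2772 + 7*625*(-1 + 625) = 2772 + 7*625*624 = 2772 + 2730000 = 2732772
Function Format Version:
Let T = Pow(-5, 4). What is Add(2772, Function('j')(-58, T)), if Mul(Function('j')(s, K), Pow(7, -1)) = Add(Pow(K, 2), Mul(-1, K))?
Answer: 2732772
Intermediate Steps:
T = 625
Function('j')(s, K) = Add(Mul(-7, K), Mul(7, Pow(K, 2))) (Function('j')(s, K) = Mul(7, Add(Pow(K, 2), Mul(-1, K))) = Add(Mul(-7, K), Mul(7, Pow(K, 2))))
Add(2772, Function('j')(-58, T)) = Add(2772, Mul(7, 625, Add(-1, 625))) = Add(2772, Mul(7, 625, 624)) = Add(2772, 2730000) = 2732772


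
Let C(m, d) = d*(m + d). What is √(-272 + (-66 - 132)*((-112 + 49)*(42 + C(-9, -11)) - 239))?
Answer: √3315238 ≈ 1820.8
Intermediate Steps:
C(m, d) = d*(d + m)
√(-272 + (-66 - 132)*((-112 + 49)*(42 + C(-9, -11)) - 239)) = √(-272 + (-66 - 132)*((-112 + 49)*(42 - 11*(-11 - 9)) - 239)) = √(-272 - 198*(-63*(42 - 11*(-20)) - 239)) = √(-272 - 198*(-63*(42 + 220) - 239)) = √(-272 - 198*(-63*262 - 239)) = √(-272 - 198*(-16506 - 239)) = √(-272 - 198*(-16745)) = √(-272 + 3315510) = √3315238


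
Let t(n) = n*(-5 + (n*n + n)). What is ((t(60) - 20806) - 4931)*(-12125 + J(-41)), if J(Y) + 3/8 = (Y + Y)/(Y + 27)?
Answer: -131369853159/56 ≈ -2.3459e+9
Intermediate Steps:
t(n) = n*(-5 + n + n²) (t(n) = n*(-5 + (n² + n)) = n*(-5 + (n + n²)) = n*(-5 + n + n²))
J(Y) = -3/8 + 2*Y/(27 + Y) (J(Y) = -3/8 + (Y + Y)/(Y + 27) = -3/8 + (2*Y)/(27 + Y) = -3/8 + 2*Y/(27 + Y))
((t(60) - 20806) - 4931)*(-12125 + J(-41)) = ((60*(-5 + 60 + 60²) - 20806) - 4931)*(-12125 + (-81 + 13*(-41))/(8*(27 - 41))) = ((60*(-5 + 60 + 3600) - 20806) - 4931)*(-12125 + (⅛)*(-81 - 533)/(-14)) = ((60*3655 - 20806) - 4931)*(-12125 + (⅛)*(-1/14)*(-614)) = ((219300 - 20806) - 4931)*(-12125 + 307/56) = (198494 - 4931)*(-678693/56) = 193563*(-678693/56) = -131369853159/56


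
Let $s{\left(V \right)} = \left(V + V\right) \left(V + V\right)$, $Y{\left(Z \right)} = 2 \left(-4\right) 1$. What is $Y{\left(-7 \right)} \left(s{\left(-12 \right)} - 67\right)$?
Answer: $-4072$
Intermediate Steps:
$Y{\left(Z \right)} = -8$ ($Y{\left(Z \right)} = \left(-8\right) 1 = -8$)
$s{\left(V \right)} = 4 V^{2}$ ($s{\left(V \right)} = 2 V 2 V = 4 V^{2}$)
$Y{\left(-7 \right)} \left(s{\left(-12 \right)} - 67\right) = - 8 \left(4 \left(-12\right)^{2} - 67\right) = - 8 \left(4 \cdot 144 - 67\right) = - 8 \left(576 - 67\right) = \left(-8\right) 509 = -4072$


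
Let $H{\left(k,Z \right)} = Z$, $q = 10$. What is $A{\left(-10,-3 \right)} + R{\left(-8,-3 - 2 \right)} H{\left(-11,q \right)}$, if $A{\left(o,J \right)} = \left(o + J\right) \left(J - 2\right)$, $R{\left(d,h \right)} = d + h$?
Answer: $-65$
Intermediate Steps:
$A{\left(o,J \right)} = \left(-2 + J\right) \left(J + o\right)$ ($A{\left(o,J \right)} = \left(J + o\right) \left(-2 + J\right) = \left(-2 + J\right) \left(J + o\right)$)
$A{\left(-10,-3 \right)} + R{\left(-8,-3 - 2 \right)} H{\left(-11,q \right)} = \left(\left(-3\right)^{2} - -6 - -20 - -30\right) + \left(-8 - 5\right) 10 = \left(9 + 6 + 20 + 30\right) + \left(-8 - 5\right) 10 = 65 + \left(-8 - 5\right) 10 = 65 - 130 = -65$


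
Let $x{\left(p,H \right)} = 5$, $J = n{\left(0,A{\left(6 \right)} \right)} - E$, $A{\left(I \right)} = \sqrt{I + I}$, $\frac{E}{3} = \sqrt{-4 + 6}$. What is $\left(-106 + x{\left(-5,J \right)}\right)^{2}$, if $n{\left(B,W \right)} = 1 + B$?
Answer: $10201$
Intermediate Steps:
$E = 3 \sqrt{2}$ ($E = 3 \sqrt{-4 + 6} = 3 \sqrt{2} \approx 4.2426$)
$A{\left(I \right)} = \sqrt{2} \sqrt{I}$ ($A{\left(I \right)} = \sqrt{2 I} = \sqrt{2} \sqrt{I}$)
$J = 1 - 3 \sqrt{2}$ ($J = \left(1 + 0\right) - 3 \sqrt{2} = 1 - 3 \sqrt{2} \approx -3.2426$)
$\left(-106 + x{\left(-5,J \right)}\right)^{2} = \left(-106 + 5\right)^{2} = \left(-101\right)^{2} = 10201$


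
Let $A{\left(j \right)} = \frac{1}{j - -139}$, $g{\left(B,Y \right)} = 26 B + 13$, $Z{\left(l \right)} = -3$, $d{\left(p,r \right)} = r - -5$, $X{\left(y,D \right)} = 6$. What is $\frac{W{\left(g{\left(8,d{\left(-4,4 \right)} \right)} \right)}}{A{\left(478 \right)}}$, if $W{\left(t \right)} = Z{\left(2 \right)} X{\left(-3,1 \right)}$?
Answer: $-11106$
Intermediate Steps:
$d{\left(p,r \right)} = 5 + r$ ($d{\left(p,r \right)} = r + 5 = 5 + r$)
$g{\left(B,Y \right)} = 13 + 26 B$
$A{\left(j \right)} = \frac{1}{139 + j}$ ($A{\left(j \right)} = \frac{1}{j + 139} = \frac{1}{139 + j}$)
$W{\left(t \right)} = -18$ ($W{\left(t \right)} = \left(-3\right) 6 = -18$)
$\frac{W{\left(g{\left(8,d{\left(-4,4 \right)} \right)} \right)}}{A{\left(478 \right)}} = - \frac{18}{\frac{1}{139 + 478}} = - \frac{18}{\frac{1}{617}} = - 18 \frac{1}{\frac{1}{617}} = \left(-18\right) 617 = -11106$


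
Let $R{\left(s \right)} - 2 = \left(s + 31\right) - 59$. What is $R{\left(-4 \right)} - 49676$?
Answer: $-49706$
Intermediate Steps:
$R{\left(s \right)} = -26 + s$ ($R{\left(s \right)} = 2 + \left(\left(s + 31\right) - 59\right) = 2 + \left(\left(31 + s\right) - 59\right) = 2 + \left(-28 + s\right) = -26 + s$)
$R{\left(-4 \right)} - 49676 = \left(-26 - 4\right) - 49676 = -30 - 49676 = -49706$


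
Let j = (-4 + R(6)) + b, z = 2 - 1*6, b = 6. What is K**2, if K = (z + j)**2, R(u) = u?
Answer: 256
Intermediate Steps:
z = -4 (z = 2 - 6 = -4)
j = 8 (j = (-4 + 6) + 6 = 2 + 6 = 8)
K = 16 (K = (-4 + 8)**2 = 4**2 = 16)
K**2 = 16**2 = 256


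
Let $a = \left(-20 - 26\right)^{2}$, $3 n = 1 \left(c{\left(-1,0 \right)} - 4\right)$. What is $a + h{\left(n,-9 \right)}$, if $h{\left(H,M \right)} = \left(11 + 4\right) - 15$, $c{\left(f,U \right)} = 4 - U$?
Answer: $2116$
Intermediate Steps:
$n = 0$ ($n = \frac{1 \left(\left(4 - 0\right) - 4\right)}{3} = \frac{1 \left(\left(4 + 0\right) - 4\right)}{3} = \frac{1 \left(4 - 4\right)}{3} = \frac{1 \cdot 0}{3} = \frac{1}{3} \cdot 0 = 0$)
$h{\left(H,M \right)} = 0$ ($h{\left(H,M \right)} = 15 - 15 = 0$)
$a = 2116$ ($a = \left(-46\right)^{2} = 2116$)
$a + h{\left(n,-9 \right)} = 2116 + 0 = 2116$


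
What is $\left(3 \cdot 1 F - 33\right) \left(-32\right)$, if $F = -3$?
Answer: $1344$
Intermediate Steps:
$\left(3 \cdot 1 F - 33\right) \left(-32\right) = \left(3 \cdot 1 \left(-3\right) - 33\right) \left(-32\right) = \left(3 \left(-3\right) - 33\right) \left(-32\right) = \left(-9 - 33\right) \left(-32\right) = \left(-42\right) \left(-32\right) = 1344$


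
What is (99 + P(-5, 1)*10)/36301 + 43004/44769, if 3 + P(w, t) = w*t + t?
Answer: 1562386505/1625159469 ≈ 0.96137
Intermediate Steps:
P(w, t) = -3 + t + t*w (P(w, t) = -3 + (w*t + t) = -3 + (t*w + t) = -3 + (t + t*w) = -3 + t + t*w)
(99 + P(-5, 1)*10)/36301 + 43004/44769 = (99 + (-3 + 1 + 1*(-5))*10)/36301 + 43004/44769 = (99 + (-3 + 1 - 5)*10)*(1/36301) + 43004*(1/44769) = (99 - 7*10)*(1/36301) + 43004/44769 = (99 - 70)*(1/36301) + 43004/44769 = 29*(1/36301) + 43004/44769 = 29/36301 + 43004/44769 = 1562386505/1625159469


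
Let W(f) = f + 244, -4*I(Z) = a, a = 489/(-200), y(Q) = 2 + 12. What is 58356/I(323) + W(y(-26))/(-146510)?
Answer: 1139964986973/11940565 ≈ 95470.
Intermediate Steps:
y(Q) = 14
a = -489/200 (a = 489*(-1/200) = -489/200 ≈ -2.4450)
I(Z) = 489/800 (I(Z) = -¼*(-489/200) = 489/800)
W(f) = 244 + f
58356/I(323) + W(y(-26))/(-146510) = 58356/(489/800) + (244 + 14)/(-146510) = 58356*(800/489) + 258*(-1/146510) = 15561600/163 - 129/73255 = 1139964986973/11940565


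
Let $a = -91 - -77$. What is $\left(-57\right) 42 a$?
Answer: $33516$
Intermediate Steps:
$a = -14$ ($a = -91 + 77 = -14$)
$\left(-57\right) 42 a = \left(-57\right) 42 \left(-14\right) = \left(-2394\right) \left(-14\right) = 33516$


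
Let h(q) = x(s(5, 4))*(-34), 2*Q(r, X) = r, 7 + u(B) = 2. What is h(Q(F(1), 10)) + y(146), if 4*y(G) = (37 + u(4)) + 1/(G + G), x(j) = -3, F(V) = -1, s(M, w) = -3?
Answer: 128481/1168 ≈ 110.00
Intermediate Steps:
u(B) = -5 (u(B) = -7 + 2 = -5)
Q(r, X) = r/2
h(q) = 102 (h(q) = -3*(-34) = 102)
y(G) = 8 + 1/(8*G) (y(G) = ((37 - 5) + 1/(G + G))/4 = (32 + 1/(2*G))/4 = 8 + 1/(8*G))
h(Q(F(1), 10)) + y(146) = 102 + (8 + (⅛)/146) = 102 + (8 + (⅛)*(1/146)) = 102 + (8 + 1/1168) = 102 + 9345/1168 = 128481/1168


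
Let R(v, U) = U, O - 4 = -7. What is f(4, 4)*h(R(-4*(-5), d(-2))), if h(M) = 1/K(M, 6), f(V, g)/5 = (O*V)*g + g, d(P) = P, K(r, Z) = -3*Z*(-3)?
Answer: -110/27 ≈ -4.0741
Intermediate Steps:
O = -3 (O = 4 - 7 = -3)
K(r, Z) = 9*Z
f(V, g) = 5*g - 15*V*g (f(V, g) = 5*((-3*V)*g + g) = 5*(-3*V*g + g) = 5*(g - 3*V*g) = 5*g - 15*V*g)
h(M) = 1/54 (h(M) = 1/(9*6) = 1/54)
f(4, 4)*h(R(-4*(-5), d(-2))) = (5*4*(1 - 3*4))*(1/54) = (5*4*(1 - 12))*(1/54) = (5*4*(-11))*(1/54) = -220*1/54 = -110/27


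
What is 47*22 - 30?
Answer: 1004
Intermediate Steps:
47*22 - 30 = 1034 - 30 = 1004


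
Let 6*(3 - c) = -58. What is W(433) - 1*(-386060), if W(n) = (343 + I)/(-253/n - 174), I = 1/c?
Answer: 1108994171579/2872610 ≈ 3.8606e+5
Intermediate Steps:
c = 38/3 (c = 3 - ⅙*(-58) = 3 + 29/3 = 38/3 ≈ 12.667)
I = 3/38 (I = 1/(38/3) = 3/38 ≈ 0.078947)
W(n) = 13037/(38*(-174 - 253/n)) (W(n) = (343 + 3/38)/(-253/n - 174) = 13037/(38*(-174 - 253/n)))
W(433) - 1*(-386060) = -13037*433/(9614 + 6612*433) - 1*(-386060) = -13037*433/(9614 + 2862996) + 386060 = -13037*433/2872610 + 386060 = -13037*433*1/2872610 + 386060 = -5645021/2872610 + 386060 = 1108994171579/2872610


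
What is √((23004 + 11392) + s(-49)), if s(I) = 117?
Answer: √34513 ≈ 185.78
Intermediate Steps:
√((23004 + 11392) + s(-49)) = √((23004 + 11392) + 117) = √(34396 + 117) = √34513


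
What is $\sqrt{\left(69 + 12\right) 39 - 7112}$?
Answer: $i \sqrt{3953} \approx 62.873 i$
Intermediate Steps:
$\sqrt{\left(69 + 12\right) 39 - 7112} = \sqrt{81 \cdot 39 - 7112} = \sqrt{3159 - 7112} = \sqrt{-3953} = i \sqrt{3953}$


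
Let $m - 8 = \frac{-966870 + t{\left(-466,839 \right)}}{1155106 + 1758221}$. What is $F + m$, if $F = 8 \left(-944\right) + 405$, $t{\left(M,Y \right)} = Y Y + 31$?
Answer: $- \frac{20798504371}{2913327} \approx -7139.1$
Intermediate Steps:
$t{\left(M,Y \right)} = 31 + Y^{2}$ ($t{\left(M,Y \right)} = Y^{2} + 31 = 31 + Y^{2}$)
$m = \frac{23043698}{2913327}$ ($m = 8 + \frac{-966870 + \left(31 + 839^{2}\right)}{1155106 + 1758221} = 8 + \frac{-966870 + \left(31 + 703921\right)}{2913327} = 8 + \left(-966870 + 703952\right) \frac{1}{2913327} = 8 - \frac{262918}{2913327} = \frac{23043698}{2913327} \approx 7.9098$)
$F = -7147$ ($F = -7552 + 405 = -7147$)
$F + m = -7147 + \frac{23043698}{2913327} = - \frac{20798504371}{2913327}$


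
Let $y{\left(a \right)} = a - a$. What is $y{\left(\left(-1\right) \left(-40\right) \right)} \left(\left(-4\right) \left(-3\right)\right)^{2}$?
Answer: $0$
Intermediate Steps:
$y{\left(a \right)} = 0$
$y{\left(\left(-1\right) \left(-40\right) \right)} \left(\left(-4\right) \left(-3\right)\right)^{2} = 0 \left(\left(-4\right) \left(-3\right)\right)^{2} = 0 \cdot 12^{2} = 0 \cdot 144 = 0$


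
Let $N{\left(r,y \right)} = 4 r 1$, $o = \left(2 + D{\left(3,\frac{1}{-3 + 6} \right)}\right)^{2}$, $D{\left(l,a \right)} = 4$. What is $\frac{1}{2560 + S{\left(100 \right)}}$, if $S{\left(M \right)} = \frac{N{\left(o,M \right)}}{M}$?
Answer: $\frac{25}{64036} \approx 0.00039041$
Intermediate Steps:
$o = 36$ ($o = \left(2 + 4\right)^{2} = 6^{2} = 36$)
$N{\left(r,y \right)} = 4 r$
$S{\left(M \right)} = \frac{144}{M}$ ($S{\left(M \right)} = \frac{4 \cdot 36}{M} = \frac{144}{M}$)
$\frac{1}{2560 + S{\left(100 \right)}} = \frac{1}{2560 + \frac{144}{100}} = \frac{1}{2560 + 144 \cdot \frac{1}{100}} = \frac{1}{2560 + \frac{36}{25}} = \frac{1}{\frac{64036}{25}} = \frac{25}{64036}$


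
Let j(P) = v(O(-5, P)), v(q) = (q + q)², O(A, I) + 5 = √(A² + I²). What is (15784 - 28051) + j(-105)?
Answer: 32033 - 200*√442 ≈ 27828.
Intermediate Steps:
O(A, I) = -5 + √(A² + I²)
v(q) = 4*q² (v(q) = (2*q)² = 4*q²)
j(P) = 4*(-5 + √(25 + P²))² (j(P) = 4*(-5 + √((-5)² + P²))² = 4*(-5 + √(25 + P²))²)
(15784 - 28051) + j(-105) = (15784 - 28051) + 4*(-5 + √(25 + (-105)²))² = -12267 + 4*(-5 + √(25 + 11025))² = -12267 + 4*(-5 + √11050)² = -12267 + 4*(-5 + 5*√442)²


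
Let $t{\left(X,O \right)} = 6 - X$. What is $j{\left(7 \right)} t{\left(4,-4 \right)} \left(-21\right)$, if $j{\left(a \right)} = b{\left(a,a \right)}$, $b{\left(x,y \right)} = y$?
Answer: $-294$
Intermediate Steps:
$j{\left(a \right)} = a$
$j{\left(7 \right)} t{\left(4,-4 \right)} \left(-21\right) = 7 \left(6 - 4\right) \left(-21\right) = 7 \cdot 2 \left(-21\right) = 14 \left(-21\right) = -294$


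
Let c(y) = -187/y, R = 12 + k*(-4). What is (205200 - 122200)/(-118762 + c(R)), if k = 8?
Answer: -1660000/2375053 ≈ -0.69893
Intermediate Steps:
R = -20 (R = 12 + 8*(-4) = 12 - 32 = -20)
(205200 - 122200)/(-118762 + c(R)) = (205200 - 122200)/(-118762 - 187/(-20)) = 83000/(-118762 - 187*(-1/20)) = 83000/(-118762 + 187/20) = 83000/(-2375053/20) = 83000*(-20/2375053) = -1660000/2375053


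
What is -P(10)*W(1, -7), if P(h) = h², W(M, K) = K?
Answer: 700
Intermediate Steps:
-P(10)*W(1, -7) = -10²*(-7) = -100*(-7) = -1*(-700) = 700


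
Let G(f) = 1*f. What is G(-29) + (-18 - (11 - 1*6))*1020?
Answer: -23489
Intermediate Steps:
G(f) = f
G(-29) + (-18 - (11 - 1*6))*1020 = -29 + (-18 - (11 - 1*6))*1020 = -29 + (-18 - (11 - 6))*1020 = -29 + (-18 - 1*5)*1020 = -29 + (-18 - 5)*1020 = -29 - 23*1020 = -29 - 23460 = -23489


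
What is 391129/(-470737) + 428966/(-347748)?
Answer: -168972247717/81848925138 ≈ -2.0644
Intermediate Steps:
391129/(-470737) + 428966/(-347748) = 391129*(-1/470737) + 428966*(-1/347748) = -391129/470737 - 214483/173874 = -168972247717/81848925138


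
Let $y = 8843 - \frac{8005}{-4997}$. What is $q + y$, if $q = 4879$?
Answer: $\frac{68576839}{4997} \approx 13724.0$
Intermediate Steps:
$y = \frac{44196476}{4997}$ ($y = 8843 - - \frac{8005}{4997} = 8843 + \frac{8005}{4997} = \frac{44196476}{4997} \approx 8844.6$)
$q + y = 4879 + \frac{44196476}{4997} = \frac{68576839}{4997}$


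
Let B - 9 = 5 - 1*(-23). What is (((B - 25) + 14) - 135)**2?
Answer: 11881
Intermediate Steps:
B = 37 (B = 9 + (5 - 1*(-23)) = 9 + (5 + 23) = 9 + 28 = 37)
(((B - 25) + 14) - 135)**2 = (((37 - 25) + 14) - 135)**2 = ((12 + 14) - 135)**2 = (26 - 135)**2 = (-109)**2 = 11881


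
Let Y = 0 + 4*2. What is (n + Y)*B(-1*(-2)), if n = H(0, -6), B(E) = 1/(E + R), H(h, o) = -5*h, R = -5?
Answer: -8/3 ≈ -2.6667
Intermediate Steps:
Y = 8 (Y = 0 + 8 = 8)
B(E) = 1/(-5 + E) (B(E) = 1/(E - 5) = 1/(-5 + E))
n = 0 (n = -5*0 = 0)
(n + Y)*B(-1*(-2)) = (0 + 8)/(-5 - 1*(-2)) = 8/(-5 + 2) = 8/(-3) = 8*(-⅓) = -8/3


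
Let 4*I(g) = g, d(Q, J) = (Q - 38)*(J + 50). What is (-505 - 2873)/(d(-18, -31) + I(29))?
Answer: 4504/1409 ≈ 3.1966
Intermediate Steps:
d(Q, J) = (-38 + Q)*(50 + J)
I(g) = g/4
(-505 - 2873)/(d(-18, -31) + I(29)) = (-505 - 2873)/((-1900 - 38*(-31) + 50*(-18) - 31*(-18)) + (¼)*29) = -3378/((-1900 + 1178 - 900 + 558) + 29/4) = -3378/(-1064 + 29/4) = -3378/(-4227/4) = -3378*(-4/4227) = 4504/1409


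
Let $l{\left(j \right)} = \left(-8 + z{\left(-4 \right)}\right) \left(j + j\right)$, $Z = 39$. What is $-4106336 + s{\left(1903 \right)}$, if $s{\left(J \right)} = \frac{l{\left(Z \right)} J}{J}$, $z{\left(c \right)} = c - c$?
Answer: $-4106960$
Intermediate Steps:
$z{\left(c \right)} = 0$
$l{\left(j \right)} = - 16 j$ ($l{\left(j \right)} = \left(-8 + 0\right) \left(j + j\right) = - 8 \cdot 2 j = - 16 j$)
$s{\left(J \right)} = -624$ ($s{\left(J \right)} = \frac{\left(-16\right) 39 J}{J} = \frac{\left(-624\right) J}{J} = -624$)
$-4106336 + s{\left(1903 \right)} = -4106336 - 624 = -4106960$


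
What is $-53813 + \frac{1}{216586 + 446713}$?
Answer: $- \frac{35694109086}{663299} \approx -53813.0$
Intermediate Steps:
$-53813 + \frac{1}{216586 + 446713} = -53813 + \frac{1}{663299} = - \frac{35694109086}{663299}$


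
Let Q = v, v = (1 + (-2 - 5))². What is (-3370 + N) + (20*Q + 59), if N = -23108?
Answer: -25699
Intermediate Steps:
v = 36 (v = (1 - 7)² = (-6)² = 36)
Q = 36
(-3370 + N) + (20*Q + 59) = (-3370 - 23108) + (20*36 + 59) = -26478 + (720 + 59) = -26478 + 779 = -25699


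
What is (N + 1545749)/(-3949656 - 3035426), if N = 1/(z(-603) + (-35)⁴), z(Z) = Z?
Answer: -2318657506479/10477776671804 ≈ -0.22129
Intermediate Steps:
N = 1/1500022 (N = 1/(-603 + (-35)⁴) = 1/(-603 + 1500625) = 1/1500022 ≈ 6.6666e-7)
(N + 1545749)/(-3949656 - 3035426) = (1/1500022 + 1545749)/(-3949656 - 3035426) = (2318657506479/1500022)/(-6985082) = (2318657506479/1500022)*(-1/6985082) = -2318657506479/10477776671804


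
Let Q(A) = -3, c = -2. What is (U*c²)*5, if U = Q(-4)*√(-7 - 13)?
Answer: -120*I*√5 ≈ -268.33*I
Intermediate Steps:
U = -6*I*√5 (U = -3*√(-7 - 13) = -6*I*√5 ≈ -13.416*I)
(U*c²)*5 = (-6*I*√5*(-2)²)*5 = (-6*I*√5*4)*5 = -24*I*√5*5 = -120*I*√5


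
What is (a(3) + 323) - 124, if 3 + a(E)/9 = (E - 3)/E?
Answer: 172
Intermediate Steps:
a(E) = -27 + 9*(-3 + E)/E (a(E) = -27 + 9*((E - 3)/E) = -27 + 9*((-3 + E)/E) = -27 + 9*(-3 + E)/E)
(a(3) + 323) - 124 = ((-18 - 27/3) + 323) - 124 = ((-18 - 27*1/3) + 323) - 124 = ((-18 - 9) + 323) - 124 = (-27 + 323) - 124 = 296 - 124 = 172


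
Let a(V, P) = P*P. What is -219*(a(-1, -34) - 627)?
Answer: -115851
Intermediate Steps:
a(V, P) = P²
-219*(a(-1, -34) - 627) = -219*((-34)² - 627) = -219*(1156 - 627) = -219*529 = -115851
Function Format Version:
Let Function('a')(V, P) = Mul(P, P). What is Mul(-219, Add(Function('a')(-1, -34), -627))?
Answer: -115851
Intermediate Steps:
Function('a')(V, P) = Pow(P, 2)
Mul(-219, Add(Function('a')(-1, -34), -627)) = Mul(-219, Add(Pow(-34, 2), -627)) = Mul(-219, Add(1156, -627)) = Mul(-219, 529) = -115851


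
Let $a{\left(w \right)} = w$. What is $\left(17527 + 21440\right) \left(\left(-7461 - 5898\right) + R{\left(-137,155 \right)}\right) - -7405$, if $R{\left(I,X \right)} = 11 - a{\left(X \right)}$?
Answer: $-526163996$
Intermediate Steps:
$R{\left(I,X \right)} = 11 - X$
$\left(17527 + 21440\right) \left(\left(-7461 - 5898\right) + R{\left(-137,155 \right)}\right) - -7405 = \left(17527 + 21440\right) \left(\left(-7461 - 5898\right) + \left(11 - 155\right)\right) - -7405 = 38967 \left(-13359 + \left(11 - 155\right)\right) + 7405 = 38967 \left(-13359 - 144\right) + 7405 = 38967 \left(-13503\right) + 7405 = -526171401 + 7405 = -526163996$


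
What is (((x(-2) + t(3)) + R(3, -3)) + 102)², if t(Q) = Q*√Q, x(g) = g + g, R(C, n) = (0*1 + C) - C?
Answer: 9631 + 588*√3 ≈ 10649.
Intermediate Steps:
R(C, n) = 0 (R(C, n) = (0 + C) - C = C - C = 0)
x(g) = 2*g
t(Q) = Q^(3/2)
(((x(-2) + t(3)) + R(3, -3)) + 102)² = (((2*(-2) + 3^(3/2)) + 0) + 102)² = (((-4 + 3*√3) + 0) + 102)² = ((-4 + 3*√3) + 102)² = (98 + 3*√3)²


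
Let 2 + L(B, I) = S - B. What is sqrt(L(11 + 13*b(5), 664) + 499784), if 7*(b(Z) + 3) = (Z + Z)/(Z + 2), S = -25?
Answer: sqrt(24489335)/7 ≈ 706.95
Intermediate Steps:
b(Z) = -3 + 2*Z/(7*(2 + Z)) (b(Z) = -3 + ((Z + Z)/(Z + 2))/7 = -3 + ((2*Z)/(2 + Z))/7 = -3 + (2*Z/(2 + Z))/7 = -3 + 2*Z/(7*(2 + Z)))
L(B, I) = -27 - B (L(B, I) = -2 + (-25 - B) = -27 - B)
sqrt(L(11 + 13*b(5), 664) + 499784) = sqrt((-27 - (11 + 13*((-42 - 19*5)/(7*(2 + 5))))) + 499784) = sqrt((-27 - (11 + 13*((1/7)*(-42 - 95)/7))) + 499784) = sqrt((-27 - (11 + 13*((1/7)*(1/7)*(-137)))) + 499784) = sqrt((-27 - (11 + 13*(-137/49))) + 499784) = sqrt((-27 - (11 - 1781/49)) + 499784) = sqrt((-27 - 1*(-1242/49)) + 499784) = sqrt((-27 + 1242/49) + 499784) = sqrt(-81/49 + 499784) = sqrt(24489335/49) = sqrt(24489335)/7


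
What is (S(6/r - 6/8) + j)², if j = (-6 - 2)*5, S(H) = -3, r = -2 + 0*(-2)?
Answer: 1849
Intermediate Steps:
r = -2 (r = -2 + 0 = -2)
j = -40 (j = -8*5 = -40)
(S(6/r - 6/8) + j)² = (-3 - 40)² = (-43)² = 1849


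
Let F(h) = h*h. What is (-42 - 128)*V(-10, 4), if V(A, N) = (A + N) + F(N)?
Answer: -1700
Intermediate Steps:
F(h) = h**2
V(A, N) = A + N + N**2 (V(A, N) = (A + N) + N**2 = A + N + N**2)
(-42 - 128)*V(-10, 4) = (-42 - 128)*(-10 + 4 + 4**2) = -170*(-10 + 4 + 16) = -170*10 = -1700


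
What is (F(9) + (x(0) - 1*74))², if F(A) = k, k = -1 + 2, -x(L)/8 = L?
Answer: 5329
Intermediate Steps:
x(L) = -8*L
k = 1
F(A) = 1
(F(9) + (x(0) - 1*74))² = (1 + (-8*0 - 1*74))² = (1 + (0 - 74))² = (1 - 74)² = (-73)² = 5329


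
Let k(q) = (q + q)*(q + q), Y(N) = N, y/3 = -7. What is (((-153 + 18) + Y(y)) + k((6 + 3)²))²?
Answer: 680583744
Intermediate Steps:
y = -21 (y = 3*(-7) = -21)
k(q) = 4*q² (k(q) = (2*q)*(2*q) = 4*q²)
(((-153 + 18) + Y(y)) + k((6 + 3)²))² = (((-153 + 18) - 21) + 4*((6 + 3)²)²)² = ((-135 - 21) + 4*(9²)²)² = (-156 + 4*81²)² = (-156 + 4*6561)² = (-156 + 26244)² = 26088² = 680583744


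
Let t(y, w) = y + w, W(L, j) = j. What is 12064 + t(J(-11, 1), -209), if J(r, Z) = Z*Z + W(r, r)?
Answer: 11845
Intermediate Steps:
J(r, Z) = r + Z² (J(r, Z) = Z*Z + r = Z² + r = r + Z²)
t(y, w) = w + y
12064 + t(J(-11, 1), -209) = 12064 + (-209 + (-11 + 1²)) = 12064 + (-209 + (-11 + 1)) = 12064 + (-209 - 10) = 12064 - 219 = 11845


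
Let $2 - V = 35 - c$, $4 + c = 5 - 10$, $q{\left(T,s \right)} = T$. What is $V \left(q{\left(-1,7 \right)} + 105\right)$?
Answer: $-4368$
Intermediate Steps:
$c = -9$ ($c = -4 + \left(5 - 10\right) = -4 - 5 = -9$)
$V = -42$ ($V = 2 - \left(35 - -9\right) = 2 - \left(35 + 9\right) = 2 - 44 = -42$)
$V \left(q{\left(-1,7 \right)} + 105\right) = - 42 \left(-1 + 105\right) = \left(-42\right) 104 = -4368$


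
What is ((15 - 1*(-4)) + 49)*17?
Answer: 1156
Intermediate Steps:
((15 - 1*(-4)) + 49)*17 = ((15 + 4) + 49)*17 = (19 + 49)*17 = 68*17 = 1156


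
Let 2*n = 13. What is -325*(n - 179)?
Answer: 112125/2 ≈ 56063.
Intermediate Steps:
n = 13/2 (n = (½)*13 = 13/2 ≈ 6.5000)
-325*(n - 179) = -325*(13/2 - 179) = -325*(-345/2) = 112125/2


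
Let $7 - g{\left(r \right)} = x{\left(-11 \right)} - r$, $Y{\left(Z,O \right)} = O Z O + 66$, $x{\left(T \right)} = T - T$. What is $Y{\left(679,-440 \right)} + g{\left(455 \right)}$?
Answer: $131454928$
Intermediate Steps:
$x{\left(T \right)} = 0$
$Y{\left(Z,O \right)} = 66 + Z O^{2}$ ($Y{\left(Z,O \right)} = Z O^{2} + 66 = 66 + Z O^{2}$)
$g{\left(r \right)} = 7 + r$ ($g{\left(r \right)} = 7 - \left(0 - r\right) = 7 - - r = 7 + r$)
$Y{\left(679,-440 \right)} + g{\left(455 \right)} = \left(66 + 679 \left(-440\right)^{2}\right) + \left(7 + 455\right) = \left(66 + 679 \cdot 193600\right) + 462 = \left(66 + 131454400\right) + 462 = 131454466 + 462 = 131454928$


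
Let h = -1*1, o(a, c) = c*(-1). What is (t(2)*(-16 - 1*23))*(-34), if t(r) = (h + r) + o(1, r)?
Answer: -1326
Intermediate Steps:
o(a, c) = -c
h = -1
t(r) = -1 (t(r) = (-1 + r) - r = -1)
(t(2)*(-16 - 1*23))*(-34) = -(-16 - 1*23)*(-34) = -(-16 - 23)*(-34) = -1*(-39)*(-34) = 39*(-34) = -1326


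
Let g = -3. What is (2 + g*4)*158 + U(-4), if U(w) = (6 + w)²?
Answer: -1576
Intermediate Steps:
(2 + g*4)*158 + U(-4) = (2 - 3*4)*158 + (6 - 4)² = (2 - 12)*158 + 2² = -10*158 + 4 = -1580 + 4 = -1576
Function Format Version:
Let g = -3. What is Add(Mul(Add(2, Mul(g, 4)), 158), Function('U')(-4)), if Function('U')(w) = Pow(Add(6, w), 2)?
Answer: -1576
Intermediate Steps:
Add(Mul(Add(2, Mul(g, 4)), 158), Function('U')(-4)) = Add(Mul(Add(2, Mul(-3, 4)), 158), Pow(Add(6, -4), 2)) = Add(Mul(Add(2, -12), 158), Pow(2, 2)) = Add(Mul(-10, 158), 4) = Add(-1580, 4) = -1576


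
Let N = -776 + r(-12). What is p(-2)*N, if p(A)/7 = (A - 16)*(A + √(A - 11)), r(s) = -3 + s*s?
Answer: -160020 + 80010*I*√13 ≈ -1.6002e+5 + 2.8848e+5*I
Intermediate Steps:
r(s) = -3 + s²
N = -635 (N = -776 + (-3 + (-12)²) = -776 + (-3 + 144) = -776 + 141 = -635)
p(A) = 7*(-16 + A)*(A + √(-11 + A)) (p(A) = 7*((A - 16)*(A + √(A - 11))) = 7*((-16 + A)*(A + √(-11 + A))) = 7*(-16 + A)*(A + √(-11 + A)))
p(-2)*N = (-112*(-2) - 112*√(-11 - 2) + 7*(-2)² + 7*(-2)*√(-11 - 2))*(-635) = (224 - 112*I*√13 + 7*4 + 7*(-2)*√(-13))*(-635) = (224 - 112*I*√13 + 28 + 7*(-2)*(I*√13))*(-635) = (224 - 112*I*√13 + 28 - 14*I*√13)*(-635) = (252 - 126*I*√13)*(-635) = -160020 + 80010*I*√13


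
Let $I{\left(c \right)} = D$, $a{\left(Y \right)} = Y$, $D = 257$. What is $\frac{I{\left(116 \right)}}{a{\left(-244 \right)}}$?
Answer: $- \frac{257}{244} \approx -1.0533$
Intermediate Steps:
$I{\left(c \right)} = 257$
$\frac{I{\left(116 \right)}}{a{\left(-244 \right)}} = \frac{257}{-244} = 257 \left(- \frac{1}{244}\right) = - \frac{257}{244}$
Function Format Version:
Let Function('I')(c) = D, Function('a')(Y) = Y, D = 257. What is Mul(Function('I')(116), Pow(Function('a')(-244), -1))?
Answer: Rational(-257, 244) ≈ -1.0533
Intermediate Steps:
Function('I')(c) = 257
Mul(Function('I')(116), Pow(Function('a')(-244), -1)) = Mul(257, Pow(-244, -1)) = Mul(257, Rational(-1, 244)) = Rational(-257, 244)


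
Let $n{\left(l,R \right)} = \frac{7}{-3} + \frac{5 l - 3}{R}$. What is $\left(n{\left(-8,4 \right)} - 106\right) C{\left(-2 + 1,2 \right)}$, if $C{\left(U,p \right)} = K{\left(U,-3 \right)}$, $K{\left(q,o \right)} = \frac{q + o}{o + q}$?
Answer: $- \frac{1429}{12} \approx -119.08$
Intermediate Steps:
$K{\left(q,o \right)} = 1$ ($K{\left(q,o \right)} = \frac{o + q}{o + q} = 1$)
$C{\left(U,p \right)} = 1$
$n{\left(l,R \right)} = - \frac{7}{3} + \frac{-3 + 5 l}{R}$ ($n{\left(l,R \right)} = 7 \left(- \frac{1}{3}\right) + \frac{-3 + 5 l}{R} = - \frac{7}{3} + \frac{-3 + 5 l}{R}$)
$\left(n{\left(-8,4 \right)} - 106\right) C{\left(-2 + 1,2 \right)} = \left(\frac{-9 - 28 + 15 \left(-8\right)}{3 \cdot 4} - 106\right) 1 = \left(\frac{1}{3} \cdot \frac{1}{4} \left(-9 - 28 - 120\right) - 106\right) 1 = \left(\frac{1}{3} \cdot \frac{1}{4} \left(-157\right) - 106\right) 1 = \left(- \frac{157}{12} - 106\right) 1 = \left(- \frac{1429}{12}\right) 1 = - \frac{1429}{12}$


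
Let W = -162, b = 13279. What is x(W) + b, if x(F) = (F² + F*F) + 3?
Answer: 65770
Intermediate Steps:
x(F) = 3 + 2*F² (x(F) = (F² + F²) + 3 = 2*F² + 3 = 3 + 2*F²)
x(W) + b = (3 + 2*(-162)²) + 13279 = (3 + 2*26244) + 13279 = (3 + 52488) + 13279 = 52491 + 13279 = 65770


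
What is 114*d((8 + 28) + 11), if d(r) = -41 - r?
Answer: -10032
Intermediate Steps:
114*d((8 + 28) + 11) = 114*(-41 - ((8 + 28) + 11)) = 114*(-41 - (36 + 11)) = 114*(-41 - 1*47) = 114*(-41 - 47) = 114*(-88) = -10032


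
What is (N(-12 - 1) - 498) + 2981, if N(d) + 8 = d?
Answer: 2462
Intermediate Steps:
N(d) = -8 + d
(N(-12 - 1) - 498) + 2981 = ((-8 + (-12 - 1)) - 498) + 2981 = ((-8 - 13) - 498) + 2981 = (-21 - 498) + 2981 = -519 + 2981 = 2462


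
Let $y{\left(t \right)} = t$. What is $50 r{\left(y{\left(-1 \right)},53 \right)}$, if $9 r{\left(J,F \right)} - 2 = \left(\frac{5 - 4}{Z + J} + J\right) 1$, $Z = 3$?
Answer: $\frac{25}{3} \approx 8.3333$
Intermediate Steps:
$r{\left(J,F \right)} = \frac{2}{9} + \frac{J}{9} + \frac{1}{9 \left(3 + J\right)}$ ($r{\left(J,F \right)} = \frac{2}{9} + \frac{\left(\frac{5 - 4}{3 + J} + J\right) 1}{9} = \frac{2}{9} + \frac{\left(1 \frac{1}{3 + J} + J\right) 1}{9} = \frac{2}{9} + \frac{\left(\frac{1}{3 + J} + J\right) 1}{9} = \frac{2}{9} + \frac{\left(J + \frac{1}{3 + J}\right) 1}{9} = \frac{2}{9} + \frac{J + \frac{1}{3 + J}}{9} = \frac{2}{9} + \left(\frac{J}{9} + \frac{1}{9 \left(3 + J\right)}\right) = \frac{2}{9} + \frac{J}{9} + \frac{1}{9 \left(3 + J\right)}$)
$50 r{\left(y{\left(-1 \right)},53 \right)} = 50 \frac{7 + \left(-1\right)^{2} + 5 \left(-1\right)}{9 \left(3 - 1\right)} = 50 \frac{7 + 1 - 5}{9 \cdot 2} = 50 \cdot \frac{1}{9} \cdot \frac{1}{2} \cdot 3 = 50 \cdot \frac{1}{6} = \frac{25}{3}$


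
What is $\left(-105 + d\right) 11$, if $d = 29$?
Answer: $-836$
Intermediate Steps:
$\left(-105 + d\right) 11 = \left(-105 + 29\right) 11 = \left(-76\right) 11 = -836$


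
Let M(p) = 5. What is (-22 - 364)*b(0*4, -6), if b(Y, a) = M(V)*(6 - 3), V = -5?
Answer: -5790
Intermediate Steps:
b(Y, a) = 15 (b(Y, a) = 5*(6 - 3) = 5*3 = 15)
(-22 - 364)*b(0*4, -6) = (-22 - 364)*15 = -386*15 = -5790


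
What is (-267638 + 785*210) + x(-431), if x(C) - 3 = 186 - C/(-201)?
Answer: -20622830/201 ≈ -1.0260e+5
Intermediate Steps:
x(C) = 189 + C/201 (x(C) = 3 + (186 - C/(-201)) = 3 + (186 - C*(-1)/201) = 3 + (186 - (-1)*C/201) = 3 + (186 + C/201) = 189 + C/201)
(-267638 + 785*210) + x(-431) = (-267638 + 785*210) + (189 + (1/201)*(-431)) = (-267638 + 164850) + (189 - 431/201) = -102788 + 37558/201 = -20622830/201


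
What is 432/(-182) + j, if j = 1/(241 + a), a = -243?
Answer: -523/182 ≈ -2.8736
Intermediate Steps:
j = -1/2 (j = 1/(241 - 243) = 1/(-2) = -1/2 ≈ -0.50000)
432/(-182) + j = 432/(-182) - 1/2 = 432*(-1/182) - 1/2 = -216/91 - 1/2 = -523/182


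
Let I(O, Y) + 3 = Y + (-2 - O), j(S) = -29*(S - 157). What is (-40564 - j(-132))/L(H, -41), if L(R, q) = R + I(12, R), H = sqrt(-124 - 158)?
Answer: 64005/109 + 7530*I*sqrt(282)/109 ≈ 587.2 + 1160.1*I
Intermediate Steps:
j(S) = 4553 - 29*S (j(S) = -29*(-157 + S) = 4553 - 29*S)
I(O, Y) = -5 + Y - O (I(O, Y) = -3 + (Y + (-2 - O)) = -3 + (-2 + Y - O) = -5 + Y - O)
H = I*sqrt(282) (H = sqrt(-282) = I*sqrt(282) ≈ 16.793*I)
L(R, q) = -17 + 2*R (L(R, q) = R + (-5 + R - 1*12) = R + (-5 + R - 12) = R + (-17 + R) = -17 + 2*R)
(-40564 - j(-132))/L(H, -41) = (-40564 - (4553 - 29*(-132)))/(-17 + 2*(I*sqrt(282))) = (-40564 - (4553 + 3828))/(-17 + 2*I*sqrt(282)) = (-40564 - 1*8381)/(-17 + 2*I*sqrt(282)) = (-40564 - 8381)/(-17 + 2*I*sqrt(282)) = -48945/(-17 + 2*I*sqrt(282))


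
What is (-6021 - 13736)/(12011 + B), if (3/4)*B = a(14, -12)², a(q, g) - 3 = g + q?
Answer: -2577/1571 ≈ -1.6404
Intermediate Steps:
a(q, g) = 3 + g + q (a(q, g) = 3 + (g + q) = 3 + g + q)
B = 100/3 (B = 4*(3 - 12 + 14)²/3 = (4/3)*5² = (4/3)*25 = 100/3 ≈ 33.333)
(-6021 - 13736)/(12011 + B) = (-6021 - 13736)/(12011 + 100/3) = -19757/36133/3 = -19757*3/36133 = -2577/1571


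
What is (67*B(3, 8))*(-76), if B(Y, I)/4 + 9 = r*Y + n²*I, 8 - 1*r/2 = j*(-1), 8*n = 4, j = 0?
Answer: -835088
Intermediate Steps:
n = ½ (n = (⅛)*4 = ½ ≈ 0.50000)
r = 16 (r = 16 - 0*(-1) = 16 - 2*0 = 16 + 0 = 16)
B(Y, I) = -36 + I + 64*Y (B(Y, I) = -36 + 4*(16*Y + (½)²*I) = -36 + 4*(16*Y + I/4) = -36 + (I + 64*Y) = -36 + I + 64*Y)
(67*B(3, 8))*(-76) = (67*(-36 + 8 + 64*3))*(-76) = (67*(-36 + 8 + 192))*(-76) = (67*164)*(-76) = 10988*(-76) = -835088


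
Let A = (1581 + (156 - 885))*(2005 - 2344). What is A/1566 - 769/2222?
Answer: -35721115/193314 ≈ -184.78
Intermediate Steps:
A = -288828 (A = (1581 - 729)*(-339) = 852*(-339) = -288828)
A/1566 - 769/2222 = -288828/1566 - 769/2222 = -288828*1/1566 - 769*1/2222 = -16046/87 - 769/2222 = -35721115/193314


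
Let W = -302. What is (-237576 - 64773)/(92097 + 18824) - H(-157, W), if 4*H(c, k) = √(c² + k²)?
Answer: -302349/110921 - √115853/4 ≈ -87.819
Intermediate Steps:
H(c, k) = √(c² + k²)/4
(-237576 - 64773)/(92097 + 18824) - H(-157, W) = (-237576 - 64773)/(92097 + 18824) - √((-157)² + (-302)²)/4 = -302349/110921 - √(24649 + 91204)/4 = -302349*1/110921 - √115853/4 = -302349/110921 - √115853/4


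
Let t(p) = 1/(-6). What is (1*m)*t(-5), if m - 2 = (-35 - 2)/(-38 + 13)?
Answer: -29/50 ≈ -0.58000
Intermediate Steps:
m = 87/25 (m = 2 + (-35 - 2)/(-38 + 13) = 2 - 37/(-25) = 2 - 37*(-1/25) = 2 + 37/25 = 87/25 ≈ 3.4800)
t(p) = -⅙
(1*m)*t(-5) = (1*(87/25))*(-⅙) = (87/25)*(-⅙) = -29/50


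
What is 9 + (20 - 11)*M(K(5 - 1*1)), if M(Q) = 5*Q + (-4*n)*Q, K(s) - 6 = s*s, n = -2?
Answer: 2583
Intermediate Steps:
K(s) = 6 + s² (K(s) = 6 + s*s = 6 + s²)
M(Q) = 13*Q (M(Q) = 5*Q + (-4*(-2))*Q = 5*Q + 8*Q = 13*Q)
9 + (20 - 11)*M(K(5 - 1*1)) = 9 + (20 - 11)*(13*(6 + (5 - 1*1)²)) = 9 + 9*(13*(6 + (5 - 1)²)) = 9 + 9*(13*(6 + 4²)) = 9 + 9*(13*(6 + 16)) = 9 + 9*(13*22) = 9 + 9*286 = 9 + 2574 = 2583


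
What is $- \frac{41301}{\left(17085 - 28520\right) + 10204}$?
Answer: $\frac{41301}{1231} \approx 33.551$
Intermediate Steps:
$- \frac{41301}{\left(17085 - 28520\right) + 10204} = - \frac{41301}{-11435 + 10204} = - \frac{41301}{-1231} = \left(-41301\right) \left(- \frac{1}{1231}\right) = \frac{41301}{1231}$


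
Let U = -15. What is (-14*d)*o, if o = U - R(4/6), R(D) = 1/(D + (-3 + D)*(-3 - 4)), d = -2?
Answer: -7168/17 ≈ -421.65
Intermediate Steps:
R(D) = 1/(21 - 6*D) (R(D) = 1/(D + (-3 + D)*(-7)) = 1/(D + (21 - 7*D)) = 1/(21 - 6*D))
o = -256/17 (o = -15 - (-1)/(-21 + 6*(4/6)) = -15 - (-1)/(-21 + 6*(4*(⅙))) = -15 - (-1)/(-21 + 6*(⅔)) = -15 - (-1)/(-21 + 4) = -15 - (-1)/(-17) = -15 - (-1)*(-1)/17 = -15 - 1*1/17 = -15 - 1/17 = -256/17 ≈ -15.059)
(-14*d)*o = -14*(-2)*(-256/17) = 28*(-256/17) = -7168/17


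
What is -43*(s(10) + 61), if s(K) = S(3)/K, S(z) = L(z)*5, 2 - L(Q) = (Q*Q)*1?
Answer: -4945/2 ≈ -2472.5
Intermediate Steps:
L(Q) = 2 - Q² (L(Q) = 2 - Q*Q = 2 - Q²)
S(z) = 10 - 5*z² (S(z) = (2 - z²)*5 = 10 - 5*z²)
s(K) = -35/K (s(K) = (10 - 5*3²)/K = (10 - 5*9)/K = (10 - 45)/K = -35/K)
-43*(s(10) + 61) = -43*(-35/10 + 61) = -43*(-35*⅒ + 61) = -43*(-7/2 + 61) = -43*115/2 = -4945/2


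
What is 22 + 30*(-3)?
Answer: -68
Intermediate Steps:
22 + 30*(-3) = 22 - 90 = -68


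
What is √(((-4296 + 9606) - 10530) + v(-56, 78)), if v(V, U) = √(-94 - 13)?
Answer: √(-5220 + I*√107) ≈ 0.0716 + 72.25*I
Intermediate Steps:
v(V, U) = I*√107 (v(V, U) = √(-107) = I*√107)
√(((-4296 + 9606) - 10530) + v(-56, 78)) = √(((-4296 + 9606) - 10530) + I*√107) = √((5310 - 10530) + I*√107) = √(-5220 + I*√107)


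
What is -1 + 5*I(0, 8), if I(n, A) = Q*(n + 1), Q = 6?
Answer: 29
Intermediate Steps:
I(n, A) = 6 + 6*n (I(n, A) = 6*(n + 1) = 6*(1 + n) = 6 + 6*n)
-1 + 5*I(0, 8) = -1 + 5*(6 + 6*0) = -1 + 5*(6 + 0) = -1 + 5*6 = -1 + 30 = 29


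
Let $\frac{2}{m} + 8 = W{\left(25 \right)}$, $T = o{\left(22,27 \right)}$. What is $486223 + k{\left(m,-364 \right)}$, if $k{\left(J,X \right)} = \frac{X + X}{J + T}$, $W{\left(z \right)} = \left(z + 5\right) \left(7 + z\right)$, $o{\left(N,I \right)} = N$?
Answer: $\frac{5091866951}{10473} \approx 4.8619 \cdot 10^{5}$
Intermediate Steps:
$T = 22$
$W{\left(z \right)} = \left(5 + z\right) \left(7 + z\right)$
$m = \frac{1}{476}$ ($m = \frac{2}{-8 + \left(35 + 25^{2} + 12 \cdot 25\right)} = \frac{2}{-8 + \left(35 + 625 + 300\right)} = \frac{2}{-8 + 960} = \frac{2}{952} = 2 \cdot \frac{1}{952} = \frac{1}{476} \approx 0.0021008$)
$k{\left(J,X \right)} = \frac{2 X}{22 + J}$ ($k{\left(J,X \right)} = \frac{X + X}{J + 22} = \frac{2 X}{22 + J}$)
$486223 + k{\left(m,-364 \right)} = 486223 + 2 \left(-364\right) \frac{1}{22 + \frac{1}{476}} = 486223 + 2 \left(-364\right) \frac{1}{\frac{10473}{476}} = 486223 + 2 \left(-364\right) \frac{476}{10473} = 486223 - \frac{346528}{10473} = \frac{5091866951}{10473}$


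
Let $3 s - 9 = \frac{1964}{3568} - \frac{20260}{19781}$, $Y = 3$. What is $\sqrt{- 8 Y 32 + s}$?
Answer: $\frac{i \sqrt{59554870209170869}}{8822326} \approx 27.661 i$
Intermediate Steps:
$s = \frac{50147473}{17644652}$ ($s = 3 + \frac{\frac{1964}{3568} - \frac{20260}{19781}}{3} = 3 + \frac{1964 \cdot \frac{1}{3568} - \frac{20260}{19781}}{3} = 3 + \frac{\frac{491}{892} - \frac{20260}{19781}}{3} = 3 + \frac{1}{3} \left(- \frac{8359449}{17644652}\right) = 3 - \frac{2786483}{17644652} = \frac{50147473}{17644652} \approx 2.8421$)
$\sqrt{- 8 Y 32 + s} = \sqrt{\left(-8\right) 3 \cdot 32 + \frac{50147473}{17644652}} = \sqrt{\left(-24\right) 32 + \frac{50147473}{17644652}} = \sqrt{-768 + \frac{50147473}{17644652}} = \sqrt{- \frac{13500945263}{17644652}} = \frac{i \sqrt{59554870209170869}}{8822326}$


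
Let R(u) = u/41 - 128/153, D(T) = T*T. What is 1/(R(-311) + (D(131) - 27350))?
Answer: -6273/63968428 ≈ -9.8064e-5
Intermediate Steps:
D(T) = T²
R(u) = -128/153 + u/41 (R(u) = u*(1/41) - 128*1/153 = u/41 - 128/153 = -128/153 + u/41)
1/(R(-311) + (D(131) - 27350)) = 1/((-128/153 + (1/41)*(-311)) + (131² - 27350)) = 1/((-128/153 - 311/41) + (17161 - 27350)) = 1/(-52831/6273 - 10189) = 1/(-63968428/6273) = -6273/63968428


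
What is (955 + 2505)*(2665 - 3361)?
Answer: -2408160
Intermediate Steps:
(955 + 2505)*(2665 - 3361) = 3460*(-696) = -2408160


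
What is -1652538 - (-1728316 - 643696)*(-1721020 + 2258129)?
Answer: 1274027340770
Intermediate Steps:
-1652538 - (-1728316 - 643696)*(-1721020 + 2258129) = -1652538 - (-2372012)*537109 = -1652538 - 1*(-1274028993308) = -1652538 + 1274028993308 = 1274027340770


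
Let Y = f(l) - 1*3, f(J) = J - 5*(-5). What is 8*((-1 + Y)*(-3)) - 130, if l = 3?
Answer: -706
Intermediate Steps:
f(J) = 25 + J (f(J) = J + 25 = 25 + J)
Y = 25 (Y = (25 + 3) - 1*3 = 28 - 3 = 25)
8*((-1 + Y)*(-3)) - 130 = 8*((-1 + 25)*(-3)) - 130 = 8*(24*(-3)) - 130 = 8*(-72) - 130 = -576 - 130 = -706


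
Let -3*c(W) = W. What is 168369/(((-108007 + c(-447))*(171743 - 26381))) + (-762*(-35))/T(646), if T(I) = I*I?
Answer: 34839510083143/545239163182028 ≈ 0.063898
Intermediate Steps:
T(I) = I²
c(W) = -W/3
168369/(((-108007 + c(-447))*(171743 - 26381))) + (-762*(-35))/T(646) = 168369/(((-108007 - ⅓*(-447))*(171743 - 26381))) + (-762*(-35))/(646²) = 168369/(((-108007 + 149)*145362)) + 26670/417316 = 168369/((-107858*145362)) + 26670*(1/417316) = 168369/(-15678454596) + 13335/208658 = 168369*(-1/15678454596) + 13335/208658 = -56123/5226151532 + 13335/208658 = 34839510083143/545239163182028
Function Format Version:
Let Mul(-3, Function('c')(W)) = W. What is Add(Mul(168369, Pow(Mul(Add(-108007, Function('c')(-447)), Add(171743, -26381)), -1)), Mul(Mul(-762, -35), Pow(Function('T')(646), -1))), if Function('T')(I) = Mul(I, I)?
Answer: Rational(34839510083143, 545239163182028) ≈ 0.063898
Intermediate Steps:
Function('T')(I) = Pow(I, 2)
Function('c')(W) = Mul(Rational(-1, 3), W)
Add(Mul(168369, Pow(Mul(Add(-108007, Function('c')(-447)), Add(171743, -26381)), -1)), Mul(Mul(-762, -35), Pow(Function('T')(646), -1))) = Add(Mul(168369, Pow(Mul(Add(-108007, Mul(Rational(-1, 3), -447)), Add(171743, -26381)), -1)), Mul(Mul(-762, -35), Pow(Pow(646, 2), -1))) = Add(Mul(168369, Pow(Mul(Add(-108007, 149), 145362), -1)), Mul(26670, Pow(417316, -1))) = Add(Mul(168369, Pow(Mul(-107858, 145362), -1)), Mul(26670, Rational(1, 417316))) = Add(Mul(168369, Pow(-15678454596, -1)), Rational(13335, 208658)) = Add(Mul(168369, Rational(-1, 15678454596)), Rational(13335, 208658)) = Add(Rational(-56123, 5226151532), Rational(13335, 208658)) = Rational(34839510083143, 545239163182028)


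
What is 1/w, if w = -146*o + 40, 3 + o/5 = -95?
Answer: 1/71580 ≈ 1.3970e-5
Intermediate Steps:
o = -490 (o = -15 + 5*(-95) = -15 - 475 = -490)
w = 71580 (w = -146*(-490) + 40 = 71540 + 40 = 71580)
1/w = 1/71580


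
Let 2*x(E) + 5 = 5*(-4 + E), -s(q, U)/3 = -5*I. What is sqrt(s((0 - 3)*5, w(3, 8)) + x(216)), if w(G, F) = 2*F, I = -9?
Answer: sqrt(1570)/2 ≈ 19.812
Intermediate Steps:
s(q, U) = -135 (s(q, U) = -(-15)*(-9) = -3*45 = -135)
x(E) = -25/2 + 5*E/2 (x(E) = -5/2 + (5*(-4 + E))/2 = -5/2 + (-20 + 5*E)/2 = -5/2 + (-10 + 5*E/2) = -25/2 + 5*E/2)
sqrt(s((0 - 3)*5, w(3, 8)) + x(216)) = sqrt(-135 + (-25/2 + (5/2)*216)) = sqrt(-135 + (-25/2 + 540)) = sqrt(-135 + 1055/2) = sqrt(785/2) = sqrt(1570)/2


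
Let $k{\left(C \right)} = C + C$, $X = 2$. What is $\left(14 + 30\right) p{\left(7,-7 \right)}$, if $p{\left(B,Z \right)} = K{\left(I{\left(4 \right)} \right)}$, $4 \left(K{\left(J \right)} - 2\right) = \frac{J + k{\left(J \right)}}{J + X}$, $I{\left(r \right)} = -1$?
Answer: $55$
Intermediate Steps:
$k{\left(C \right)} = 2 C$
$K{\left(J \right)} = 2 + \frac{3 J}{4 \left(2 + J\right)}$ ($K{\left(J \right)} = 2 + \frac{\left(J + 2 J\right) \frac{1}{J + 2}}{4} = 2 + \frac{3 J \frac{1}{2 + J}}{4} = 2 + \frac{3 J}{4 \left(2 + J\right)}$)
$p{\left(B,Z \right)} = \frac{5}{4}$ ($p{\left(B,Z \right)} = \frac{16 + 11 \left(-1\right)}{4 \left(2 - 1\right)} = \frac{16 - 11}{4 \cdot 1} = \frac{1}{4} \cdot 1 \cdot 5 = \frac{5}{4}$)
$\left(14 + 30\right) p{\left(7,-7 \right)} = \left(14 + 30\right) \frac{5}{4} = 44 \cdot \frac{5}{4} = 55$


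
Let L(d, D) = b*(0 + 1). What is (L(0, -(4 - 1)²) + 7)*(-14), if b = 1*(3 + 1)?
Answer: -154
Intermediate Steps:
b = 4 (b = 1*4 = 4)
L(d, D) = 4 (L(d, D) = 4*(0 + 1) = 4*1 = 4)
(L(0, -(4 - 1)²) + 7)*(-14) = (4 + 7)*(-14) = 11*(-14) = -154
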